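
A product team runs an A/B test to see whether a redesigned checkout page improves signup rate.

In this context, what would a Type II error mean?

With the conventional null hypothesis that the new design has no effect on signup rate:
A Type II error is failing to reject H₀ when H₀ is false.
Here that means keeping the current design when actually the new design increases signup rate.

A Type II error would mean concluding that the new design has no effect on signup rate (or at least failing to establish that the new design increases signup rate) when in fact the new design increases signup rate.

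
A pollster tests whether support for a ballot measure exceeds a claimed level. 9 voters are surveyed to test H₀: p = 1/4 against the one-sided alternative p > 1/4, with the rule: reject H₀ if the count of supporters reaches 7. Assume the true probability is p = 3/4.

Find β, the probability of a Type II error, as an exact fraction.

β = P(fail to reject H₀ | Ha true) = P(X ≤ 6 | p = 3/4), X ~ Binomial(9, 3/4).
Equivalently, β = 1 − P(X ≥ 7) = 13085/32768.

13085/32768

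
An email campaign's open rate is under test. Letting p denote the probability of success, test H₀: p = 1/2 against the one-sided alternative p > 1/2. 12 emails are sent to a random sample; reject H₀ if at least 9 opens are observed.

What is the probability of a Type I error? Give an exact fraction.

299/4096

α = P(reject H₀ | H₀ true) = P(S ≥ 9 | p = 1/2), with S ~ Binomial(12, 1/2).
Summing the upper tail: (220 + 66 + 12 + 1) / 2^12 = 299/4096.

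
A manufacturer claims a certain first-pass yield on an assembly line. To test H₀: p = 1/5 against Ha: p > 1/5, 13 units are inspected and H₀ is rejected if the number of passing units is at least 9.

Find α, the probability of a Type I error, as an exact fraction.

40529/244140625

Under H₀, S ~ Binomial(13, 1/5), and α = P(S ≥ 9).
Summing C(13,j)(1/5)^j(4/5)^{13−j} for j = 9,…,13 gives 40529/244140625.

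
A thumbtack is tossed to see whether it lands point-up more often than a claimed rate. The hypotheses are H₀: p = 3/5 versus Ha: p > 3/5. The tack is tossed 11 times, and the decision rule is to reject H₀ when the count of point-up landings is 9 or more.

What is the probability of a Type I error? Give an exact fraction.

1161297/9765625

α = P(reject H₀ | H₀ true) = P(S ≥ 9 | p = 3/5), with S ~ Binomial(11, 3/5).
Adding the binomial terms for j = 9 through 11 with p = 3/5 yields 1161297/9765625.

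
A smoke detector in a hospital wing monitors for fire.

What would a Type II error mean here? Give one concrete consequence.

A Type II error would mean concluding that there is no fire (or at least failing to establish that there is a fire) when in fact there is a fire. Consequence: a real fire goes undetected.

With the conventional null hypothesis that there is no fire:
A Type II error is failing to reject H₀ when H₀ is false.
Here that means remaining silent when actually there is a fire.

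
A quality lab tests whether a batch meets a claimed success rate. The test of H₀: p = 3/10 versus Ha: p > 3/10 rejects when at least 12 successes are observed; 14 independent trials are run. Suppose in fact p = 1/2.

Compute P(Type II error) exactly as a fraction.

8139/8192

Under the alternative p = 1/2, K ~ Binomial(14, 1/2); β is the probability the test does not reject, P(K < 12).
Summing C(14,j)·(1/2)^j·(1/2)^{14-j} for j = 0..11 gives 8139/8192.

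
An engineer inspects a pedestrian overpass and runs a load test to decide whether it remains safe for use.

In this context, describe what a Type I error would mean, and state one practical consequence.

With the conventional null hypothesis that the structure meets the required load capacity (safe):
A Type I error is rejecting H₀ when H₀ is true.
Here that means closing the structure for repairs when actually the structure meets the required load capacity (safe).

A Type I error would mean concluding that the structure is structurally deficient when in fact the structure meets the required load capacity (safe). Consequence: a sound structure is closed unnecessarily, at significant cost and disruption.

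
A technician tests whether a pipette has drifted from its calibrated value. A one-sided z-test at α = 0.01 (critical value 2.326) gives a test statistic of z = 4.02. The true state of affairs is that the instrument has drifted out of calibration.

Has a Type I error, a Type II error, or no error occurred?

Neither — the decision is correct.

The conventional null hypothesis is that the instrument is correctly calibrated.
Since z = 4.02 > z* = 2.326, H₀ is rejected.
H₀ is false (actually the instrument has drifted out of calibration).
The decision matches the true state — no error.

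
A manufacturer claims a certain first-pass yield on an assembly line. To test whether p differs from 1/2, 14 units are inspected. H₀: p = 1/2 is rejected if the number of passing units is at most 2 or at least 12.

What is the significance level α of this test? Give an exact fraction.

53/4096

The significance level is the null-hypothesis probability of the rejection region {≤2} ∪ {≥12}.
By symmetry, α = 2·P(S ≤ 2) = 2·(1 + 14 + 91)/16384 = 212/16384 = 53/4096.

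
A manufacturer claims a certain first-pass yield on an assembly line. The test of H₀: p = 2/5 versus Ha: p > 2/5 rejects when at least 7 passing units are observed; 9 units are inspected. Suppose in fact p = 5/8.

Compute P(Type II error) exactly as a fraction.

Under the alternative p = 5/8, K ~ Binomial(9, 5/8); β is the probability the test does not reject, P(K < 7).
Equivalently, β = 1 − P(K ≥ 7) = 24101307/33554432.

24101307/33554432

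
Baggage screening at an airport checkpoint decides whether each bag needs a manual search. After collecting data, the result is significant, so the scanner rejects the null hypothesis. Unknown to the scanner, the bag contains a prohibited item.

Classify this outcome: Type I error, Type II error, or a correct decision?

The conventional null hypothesis here is that the bag contains no prohibited items.
The test rejected a false H₀ — the decision matches the true state.

No error — this is a correct decision.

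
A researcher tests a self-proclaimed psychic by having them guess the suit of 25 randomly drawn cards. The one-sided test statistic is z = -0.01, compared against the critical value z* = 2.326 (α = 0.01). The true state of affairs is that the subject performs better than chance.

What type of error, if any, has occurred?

The conventional null hypothesis is that the subject is guessing at random (p = 1/4).
Since z = -0.01 ≤ z* = 2.326, H₀ is not rejected.
H₀ is false (actually the subject performs better than chance).
Failing to reject a false H₀ is a Type II error.

Type II error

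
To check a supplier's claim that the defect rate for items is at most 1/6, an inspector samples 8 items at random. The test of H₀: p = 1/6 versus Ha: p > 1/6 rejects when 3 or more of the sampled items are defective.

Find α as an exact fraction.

α = P(reject H₀ | H₀ true) = P(K ≥ 3 | p = 1/6), K ~ Binomial(8, 1/6).
Via the complement, α = 1 − Σ_{j=0}^{2} C(8,j)(1/6)^j(5/6)^{8-j} = 75497/559872.

75497/559872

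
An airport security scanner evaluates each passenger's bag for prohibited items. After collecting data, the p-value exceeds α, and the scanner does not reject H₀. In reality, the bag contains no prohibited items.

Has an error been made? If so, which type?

The conventional null hypothesis here is that the bag contains no prohibited items.
The test retained a true H₀ — the decision matches the true state.

No error (correct decision).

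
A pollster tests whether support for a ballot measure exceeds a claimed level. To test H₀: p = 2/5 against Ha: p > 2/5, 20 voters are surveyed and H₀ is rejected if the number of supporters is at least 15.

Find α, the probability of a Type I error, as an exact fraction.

α = P(reject H₀ | H₀ true) = P(S ≥ 15 | p = 2/5), with S ~ Binomial(20, 2/5).
Adding the binomial terms for j = 15 through 20 with p = 2/5 yields 153686966272/95367431640625.

153686966272/95367431640625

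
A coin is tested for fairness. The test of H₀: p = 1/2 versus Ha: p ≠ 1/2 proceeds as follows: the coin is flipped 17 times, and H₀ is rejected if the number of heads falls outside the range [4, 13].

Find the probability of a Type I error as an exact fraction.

417/32768

Under H₀, S ~ Binomial(17, 1/2); α is the probability of landing in either tail, P(S ≤ 3) + P(S ≥ 14).
The two tails are symmetric, so α = 2·(1 + 17 + 136 + 680)/2^17 = 1668/131072 = 417/32768.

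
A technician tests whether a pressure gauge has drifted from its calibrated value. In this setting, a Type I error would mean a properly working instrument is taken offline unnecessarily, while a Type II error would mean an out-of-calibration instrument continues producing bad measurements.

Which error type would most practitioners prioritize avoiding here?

The Type II consequence (an out-of-calibration instrument continues producing bad measurements) is more severe than the Type I consequence (a properly working instrument is taken offline unnecessarily).

Type II error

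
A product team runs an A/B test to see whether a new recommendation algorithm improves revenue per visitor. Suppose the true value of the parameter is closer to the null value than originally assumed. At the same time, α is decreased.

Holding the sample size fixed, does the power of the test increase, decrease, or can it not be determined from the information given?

It decreases.

A smaller true effect puts the Ha sampling distribution closer to H₀, so more of it falls in the non-rejection region. A smaller α moves the rejection region further into the tail. With the alternative true, more outcomes now fall outside the rejection region, so failing to reject becomes more likely. Both changes push β in the same direction.
Since power = 1 − β and β increases, power decreases.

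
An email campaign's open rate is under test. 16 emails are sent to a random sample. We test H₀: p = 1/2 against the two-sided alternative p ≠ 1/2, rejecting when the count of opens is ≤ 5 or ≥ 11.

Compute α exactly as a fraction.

Under H₀, Y ~ Binomial(16, 1/2); α is the probability of landing in either tail, P(Y ≤ 5) + P(Y ≥ 11).
The two tails are symmetric, so α = 2·(1 + 16 + 120 + 560 + 1820 + 4368)/2^16 = 13770/65536 = 6885/32768.

6885/32768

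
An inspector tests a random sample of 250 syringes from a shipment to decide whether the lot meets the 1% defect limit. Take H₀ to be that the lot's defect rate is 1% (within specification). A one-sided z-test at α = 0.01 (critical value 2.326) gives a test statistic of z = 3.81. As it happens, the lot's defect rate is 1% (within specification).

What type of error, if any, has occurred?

Type I error

Since z = 3.81 > z* = 2.326, H₀ is rejected.
H₀ is true (actually the lot's defect rate is 1% (within specification)).
Rejecting a true H₀ is a Type I error.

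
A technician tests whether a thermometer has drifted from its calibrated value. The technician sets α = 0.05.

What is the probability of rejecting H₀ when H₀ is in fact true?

0.05

The significance level α is, by definition, the probability of a Type I error — P(reject H₀ | H₀ true).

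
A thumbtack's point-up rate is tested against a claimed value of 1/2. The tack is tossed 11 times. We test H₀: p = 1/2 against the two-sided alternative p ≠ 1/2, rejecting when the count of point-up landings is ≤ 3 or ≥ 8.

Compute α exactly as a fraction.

α = P(Y ≤ 3 or Y ≥ 8 | p = 1/2), Y ~ Binomial(11, 1/2).
By symmetry, α = 2·P(Y ≤ 3) = 2·(1 + 11 + 55 + 165)/2048 = 464/2048 = 29/128.

29/128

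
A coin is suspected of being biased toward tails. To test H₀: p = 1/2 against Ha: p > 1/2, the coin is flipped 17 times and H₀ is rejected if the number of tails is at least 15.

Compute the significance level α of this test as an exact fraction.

77/65536

The Type I error probability is α = P(S ≥ 15) computed under H₀, where S ~ Binomial(17, 1/2).
Summing the upper tail: (136 + 17 + 1) / 2^17 = 154/131072 = 77/65536.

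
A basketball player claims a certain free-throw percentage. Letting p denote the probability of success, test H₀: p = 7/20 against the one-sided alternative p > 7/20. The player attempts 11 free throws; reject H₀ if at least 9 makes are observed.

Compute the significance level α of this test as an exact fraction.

Under H₀, Y ~ Binomial(11, 7/20), and α = P(Y ≥ 9).
Summing C(11,j)(7/20)^j(13/20)^{11−j} for j = 9,…,11 gives 83491612883/40960000000000.

83491612883/40960000000000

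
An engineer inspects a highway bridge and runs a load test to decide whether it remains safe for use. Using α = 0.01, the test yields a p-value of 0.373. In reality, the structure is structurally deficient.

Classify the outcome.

Type II error

The conventional null hypothesis is that the structure meets the required load capacity (safe).
Since p = 0.373 ≥ α = 0.01, H₀ is not rejected.
H₀ is false (actually the structure is structurally deficient).
Failing to reject a false H₀ is a Type II error.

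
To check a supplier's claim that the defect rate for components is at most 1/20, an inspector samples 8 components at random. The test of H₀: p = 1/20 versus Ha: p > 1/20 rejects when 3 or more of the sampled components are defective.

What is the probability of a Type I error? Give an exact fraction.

148178379/25600000000

The significance level is the probability, assuming p = 1/20, of seeing 3 or more defectives in 8 draws.
α = 1 − P(S ≤ 2) = 1 − 25451821621/25600000000 = 148178379/25600000000.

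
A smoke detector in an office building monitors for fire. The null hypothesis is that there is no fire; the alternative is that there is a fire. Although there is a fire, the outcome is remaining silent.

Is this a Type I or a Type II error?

Type II error

'Remaining silent' corresponds to failing to reject H₀.
H₀ was not rejected but H₀ is false — a Type II error (false negative).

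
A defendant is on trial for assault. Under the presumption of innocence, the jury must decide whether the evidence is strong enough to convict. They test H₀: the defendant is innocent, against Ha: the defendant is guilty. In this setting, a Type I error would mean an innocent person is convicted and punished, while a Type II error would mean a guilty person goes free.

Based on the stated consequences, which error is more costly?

The Type I consequence (an innocent person is convicted and punished) is more severe than the Type II consequence (a guilty person goes free).

Type I error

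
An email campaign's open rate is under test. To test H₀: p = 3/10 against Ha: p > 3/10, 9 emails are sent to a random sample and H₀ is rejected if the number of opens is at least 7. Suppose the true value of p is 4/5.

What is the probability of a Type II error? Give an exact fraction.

A Type II error is failing to reject when Ha holds: with p = 4/5, β = P(Y ≤ 6).
Summing C(9,j)·(4/5)^j·(1/5)^{9-j} for j = 0..6 gives 511333/1953125.

511333/1953125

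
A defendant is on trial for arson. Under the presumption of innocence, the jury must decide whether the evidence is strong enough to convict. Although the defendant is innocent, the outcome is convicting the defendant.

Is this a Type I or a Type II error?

The null hypothesis here is that the defendant is innocent.
'Convicting the defendant' corresponds to rejecting H₀.
H₀ was rejected but H₀ is true — a Type I error (false positive).

Type I error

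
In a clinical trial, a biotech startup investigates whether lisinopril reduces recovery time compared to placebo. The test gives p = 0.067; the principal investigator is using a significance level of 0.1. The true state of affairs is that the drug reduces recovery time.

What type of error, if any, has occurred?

No error — this is a correct decision.

The conventional null hypothesis is that the drug has no effect on recovery time.
Since p = 0.067 < α = 0.1, H₀ is rejected.
H₀ is false (actually the drug reduces recovery time).
The decision matches the true state — no error.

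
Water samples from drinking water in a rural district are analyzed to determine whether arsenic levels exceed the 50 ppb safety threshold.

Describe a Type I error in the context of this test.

With the conventional null hypothesis that the arsenic concentration is at or below 50 ppb (safe):
A Type I error is rejecting H₀ when H₀ is true.
Here that means declaring the site contaminated and ordering remediation when actually the arsenic concentration is at or below 50 ppb (safe).

A Type I error would mean concluding that the arsenic concentration exceeds 50 ppb when in fact the arsenic concentration is at or below 50 ppb (safe).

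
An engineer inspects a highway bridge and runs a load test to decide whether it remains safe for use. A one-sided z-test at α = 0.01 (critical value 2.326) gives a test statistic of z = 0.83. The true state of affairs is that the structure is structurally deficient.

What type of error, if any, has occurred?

Type II error

The conventional null hypothesis is that the structure meets the required load capacity (safe).
Since z = 0.83 ≤ z* = 2.326, H₀ is not rejected.
H₀ is false (actually the structure is structurally deficient).
Failing to reject a false H₀ is a Type II error.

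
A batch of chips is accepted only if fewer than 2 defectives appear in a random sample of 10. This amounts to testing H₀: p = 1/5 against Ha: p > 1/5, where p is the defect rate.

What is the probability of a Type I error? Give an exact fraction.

6095609/9765625

α = P(reject H₀ | H₀ true) = P(Y ≥ 2 | p = 1/5), Y ~ Binomial(10, 1/5).
Computing the lower-tail complement: 1 − 3670016/9765625 = 6095609/9765625.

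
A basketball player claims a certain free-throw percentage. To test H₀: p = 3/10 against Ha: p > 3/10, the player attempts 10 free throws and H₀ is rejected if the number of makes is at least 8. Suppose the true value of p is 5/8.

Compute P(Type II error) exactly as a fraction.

211794831/268435456

A Type II error is failing to reject when Ha holds: with p = 5/8, β = P(X ≤ 7).
Adding the binomial probabilities P(X=0)+…+P(X=7) at p = 5/8 gives 211794831/268435456.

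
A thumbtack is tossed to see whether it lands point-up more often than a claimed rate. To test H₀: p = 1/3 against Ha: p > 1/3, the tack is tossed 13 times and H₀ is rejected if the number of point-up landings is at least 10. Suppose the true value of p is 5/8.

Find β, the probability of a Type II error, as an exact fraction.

β = P(fail to reject H₀ | Ha true) = P(S ≤ 9 | p = 5/8), S ~ Binomial(13, 5/8).
Adding the binomial probabilities P(S=0)+…+P(S=9) at p = 5/8 gives 107331531597/137438953472.

107331531597/137438953472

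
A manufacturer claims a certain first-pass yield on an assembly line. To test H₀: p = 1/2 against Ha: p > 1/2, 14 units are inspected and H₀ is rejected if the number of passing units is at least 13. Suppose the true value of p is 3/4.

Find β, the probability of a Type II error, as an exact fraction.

A Type II error is failing to reject when Ha holds: with p = 3/4, β = P(X ≤ 12).
Summing C(14,j)·(3/4)^j·(1/4)^{14-j} for j = 0..12 gives 241331965/268435456.

241331965/268435456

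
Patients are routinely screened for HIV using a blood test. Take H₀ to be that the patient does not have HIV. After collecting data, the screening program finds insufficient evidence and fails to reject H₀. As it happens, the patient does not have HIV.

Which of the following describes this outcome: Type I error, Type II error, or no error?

The test retained a true H₀ — the decision matches the true state.

No error — this is a correct decision.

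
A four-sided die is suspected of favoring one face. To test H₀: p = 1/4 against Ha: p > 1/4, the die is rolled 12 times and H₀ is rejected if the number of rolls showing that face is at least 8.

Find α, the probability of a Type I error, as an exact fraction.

23333/8388608

α = P(reject H₀ | H₀ true) = P(Y ≥ 8 | p = 1/4), with Y ~ Binomial(12, 1/4).
P(Y ≥ 8) = Σ_{j=8}^{12} C(12,j)·(1/4)^j·(3/4)^{12-j} = 23333/8388608.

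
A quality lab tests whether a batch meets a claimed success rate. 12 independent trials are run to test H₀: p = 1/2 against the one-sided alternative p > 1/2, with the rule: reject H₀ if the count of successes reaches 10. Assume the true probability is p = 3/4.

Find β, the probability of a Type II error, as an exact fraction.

A Type II error is failing to reject when Ha holds: with p = 3/4, β = P(Y ≤ 9).
Summing C(12,j)·(3/4)^j·(1/4)^{12-j} for j = 0..9 gives 10222777/16777216.

10222777/16777216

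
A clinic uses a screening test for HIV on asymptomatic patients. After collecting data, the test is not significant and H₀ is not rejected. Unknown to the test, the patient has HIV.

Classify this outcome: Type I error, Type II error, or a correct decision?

The conventional null hypothesis here is that the patient does not have HIV.
H₀ was not rejected, but H₀ is actually false.
Failing to reject a false null hypothesis is a Type II error (false negative).

Type II error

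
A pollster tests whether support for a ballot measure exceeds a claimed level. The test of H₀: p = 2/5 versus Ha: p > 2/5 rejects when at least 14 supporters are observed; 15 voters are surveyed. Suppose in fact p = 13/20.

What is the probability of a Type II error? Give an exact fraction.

16151694793243741949/16384000000000000000

A Type II error is failing to reject when Ha holds: with p = 13/20, β = P(S ≤ 13).
Equivalently, β = 1 − P(S ≥ 14) = 16151694793243741949/16384000000000000000.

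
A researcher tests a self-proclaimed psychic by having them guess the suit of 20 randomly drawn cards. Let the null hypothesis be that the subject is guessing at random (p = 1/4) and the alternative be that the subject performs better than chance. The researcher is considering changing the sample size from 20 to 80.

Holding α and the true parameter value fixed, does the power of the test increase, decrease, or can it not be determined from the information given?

It increases.

A larger sample reduces the standard error, pulling the sampling distribution under Ha further from the non-rejection region.
Since power = 1 − β and β decreases, power increases.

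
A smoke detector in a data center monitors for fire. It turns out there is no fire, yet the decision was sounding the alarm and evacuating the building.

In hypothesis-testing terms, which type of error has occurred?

The null hypothesis here is that there is no fire.
'Sounding the alarm and evacuating the building' corresponds to rejecting H₀.
H₀ was rejected but H₀ is true — a Type I error (false positive).

Type I error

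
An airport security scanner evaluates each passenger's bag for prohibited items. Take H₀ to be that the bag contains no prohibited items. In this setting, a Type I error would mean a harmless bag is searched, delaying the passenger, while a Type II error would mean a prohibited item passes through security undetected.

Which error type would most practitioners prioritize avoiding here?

Type II error

The Type II consequence (a prohibited item passes through security undetected) is more severe than the Type I consequence (a harmless bag is searched, delaying the passenger).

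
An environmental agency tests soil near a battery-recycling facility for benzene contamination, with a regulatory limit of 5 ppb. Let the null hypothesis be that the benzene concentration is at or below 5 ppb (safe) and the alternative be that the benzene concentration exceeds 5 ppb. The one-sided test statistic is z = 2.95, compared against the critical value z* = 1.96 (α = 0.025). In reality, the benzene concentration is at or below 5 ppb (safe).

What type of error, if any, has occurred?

Type I error

Since z = 2.95 > z* = 1.96, H₀ is rejected.
H₀ is true (actually the benzene concentration is at or below 5 ppb (safe)).
Rejecting a true H₀ is a Type I error.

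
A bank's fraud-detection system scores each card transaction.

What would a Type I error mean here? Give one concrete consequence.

A Type I error would mean concluding that the transaction is fraudulent when in fact the transaction is legitimate. Consequence: a legitimate purchase is declined and the customer's card is frozen.

With the conventional null hypothesis that the transaction is legitimate:
A Type I error is rejecting H₀ when H₀ is true.
Here that means blocking the transaction and freezing the card when actually the transaction is legitimate.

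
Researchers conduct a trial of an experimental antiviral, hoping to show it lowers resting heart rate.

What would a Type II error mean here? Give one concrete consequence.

With the conventional null hypothesis that the drug has no effect on resting heart rate:
A Type II error is failing to reject H₀ when H₀ is false.
Here that means concluding there is insufficient evidence that the drug works when actually the drug lowers resting heart rate.

A Type II error would mean concluding that the drug has no effect on resting heart rate (or at least failing to establish that the drug lowers resting heart rate) when in fact the drug lowers resting heart rate. Consequence: an effective treatment is shelved and never reaches patients who would benefit.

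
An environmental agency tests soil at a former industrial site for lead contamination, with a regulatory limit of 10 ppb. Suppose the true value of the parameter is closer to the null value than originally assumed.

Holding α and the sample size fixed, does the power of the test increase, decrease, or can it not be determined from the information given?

It decreases.

A smaller true effect puts the Ha sampling distribution closer to H₀, so more of it falls in the non-rejection region.
Since power = 1 − β and β increases, power decreases.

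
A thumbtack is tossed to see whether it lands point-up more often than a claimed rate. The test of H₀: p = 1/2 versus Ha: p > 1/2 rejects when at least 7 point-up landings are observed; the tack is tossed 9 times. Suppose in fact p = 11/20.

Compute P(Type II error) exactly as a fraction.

β = P(fail to reject H₀ | Ha true) = P(X ≤ 6 | p = 11/20), X ~ Binomial(9, 11/20).
Equivalently, β = 1 − P(X ≥ 7) = 54431799039/64000000000.

54431799039/64000000000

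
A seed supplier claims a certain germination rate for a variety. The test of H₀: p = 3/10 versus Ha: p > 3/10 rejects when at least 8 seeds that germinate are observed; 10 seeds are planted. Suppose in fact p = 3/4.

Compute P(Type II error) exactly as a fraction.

β = P(fail to reject H₀ | Ha true) = P(S ≤ 7 | p = 3/4), S ~ Binomial(10, 3/4).
Adding the binomial probabilities P(S=0)+…+P(S=7) at p = 3/4 gives 124363/262144.

124363/262144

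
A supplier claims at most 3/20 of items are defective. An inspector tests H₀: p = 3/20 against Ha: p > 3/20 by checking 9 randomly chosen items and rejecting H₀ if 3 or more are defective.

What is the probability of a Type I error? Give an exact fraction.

4507308909/32000000000

α = P(reject H₀ | H₀ true) = P(K ≥ 3 | p = 3/20), K ~ Binomial(9, 3/20).
Via the complement, α = 1 − Σ_{j=0}^{2} C(9,j)(3/20)^j(17/20)^{9-j} = 4507308909/32000000000.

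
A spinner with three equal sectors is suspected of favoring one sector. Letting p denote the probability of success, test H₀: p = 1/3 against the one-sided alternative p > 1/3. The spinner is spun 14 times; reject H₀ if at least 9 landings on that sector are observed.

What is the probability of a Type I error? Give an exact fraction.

α = P(reject H₀ | H₀ true) = P(S ≥ 9 | p = 1/3), with S ~ Binomial(14, 1/3).
Summing C(14,j)(1/3)^j(2/3)^{14−j} for j = 9,…,14 gives 9265/531441.

9265/531441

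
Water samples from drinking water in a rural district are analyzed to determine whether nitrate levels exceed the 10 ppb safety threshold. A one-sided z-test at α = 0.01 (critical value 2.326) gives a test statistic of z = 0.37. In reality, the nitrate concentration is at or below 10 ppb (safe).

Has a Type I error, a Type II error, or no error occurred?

Neither — the decision is correct.

The conventional null hypothesis is that the nitrate concentration is at or below 10 ppb (safe).
Since z = 0.37 ≤ z* = 2.326, H₀ is not rejected.
H₀ is true (actually the nitrate concentration is at or below 10 ppb (safe)).
The decision matches the true state — no error.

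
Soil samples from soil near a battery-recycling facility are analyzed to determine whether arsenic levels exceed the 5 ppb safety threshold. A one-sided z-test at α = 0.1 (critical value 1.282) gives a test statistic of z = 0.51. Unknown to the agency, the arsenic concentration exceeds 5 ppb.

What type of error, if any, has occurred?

The conventional null hypothesis is that the arsenic concentration is at or below 5 ppb (safe).
Since z = 0.51 ≤ z* = 1.282, H₀ is not rejected.
H₀ is false (actually the arsenic concentration exceeds 5 ppb).
Failing to reject a false H₀ is a Type II error.

Type II error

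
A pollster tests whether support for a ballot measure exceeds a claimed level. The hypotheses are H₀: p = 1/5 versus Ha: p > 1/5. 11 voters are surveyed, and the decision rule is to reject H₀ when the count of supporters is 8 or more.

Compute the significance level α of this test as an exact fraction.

α = P(reject H₀ | H₀ true) = P(S ≥ 8 | p = 1/5), with S ~ Binomial(11, 1/5).
P(S ≥ 8) = Σ_{j=8}^{11} C(11,j)·(1/5)^j·(4/5)^{11-j} = 2297/9765625.

2297/9765625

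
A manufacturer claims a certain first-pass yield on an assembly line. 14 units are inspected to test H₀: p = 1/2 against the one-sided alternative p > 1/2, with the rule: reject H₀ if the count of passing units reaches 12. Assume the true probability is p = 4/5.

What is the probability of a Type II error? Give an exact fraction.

A Type II error is failing to reject when Ha holds: with p = 4/5, β = P(X ≤ 11).
Summing C(14,j)·(4/5)^j·(1/5)^{14-j} for j = 0..11 gives 3368829417/6103515625.

3368829417/6103515625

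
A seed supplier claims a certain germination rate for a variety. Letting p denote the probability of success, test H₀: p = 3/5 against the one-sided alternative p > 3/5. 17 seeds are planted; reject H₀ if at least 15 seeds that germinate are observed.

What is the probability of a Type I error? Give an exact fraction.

1879706817/152587890625

α = P(reject H₀ | H₀ true) = P(Y ≥ 15 | p = 3/5), with Y ~ Binomial(17, 3/5).
Adding the binomial terms for j = 15 through 17 with p = 3/5 yields 1879706817/152587890625.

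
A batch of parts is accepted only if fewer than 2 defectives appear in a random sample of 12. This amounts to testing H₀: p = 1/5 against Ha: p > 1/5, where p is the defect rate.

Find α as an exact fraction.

177031761/244140625

α = P(reject H₀ | H₀ true) = P(X ≥ 2 | p = 1/5), X ~ Binomial(12, 1/5).
Computing the lower-tail complement: 1 − 67108864/244140625 = 177031761/244140625.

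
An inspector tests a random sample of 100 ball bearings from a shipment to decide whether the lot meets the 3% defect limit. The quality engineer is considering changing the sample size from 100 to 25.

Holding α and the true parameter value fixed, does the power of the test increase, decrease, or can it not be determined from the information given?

Reducing n widens both sampling distributions, so the test has less ability to distinguish Ha from H₀.
Since power = 1 − β and β increases, power decreases.

It decreases.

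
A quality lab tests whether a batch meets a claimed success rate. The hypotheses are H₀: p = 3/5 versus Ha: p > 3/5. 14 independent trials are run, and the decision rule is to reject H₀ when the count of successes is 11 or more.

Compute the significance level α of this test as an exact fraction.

α = P(reject H₀ | H₀ true) = P(Y ≥ 11 | p = 3/5), with Y ~ Binomial(14, 3/5).
Adding the binomial terms for j = 11 through 14 with p = 3/5 yields 758720601/6103515625.

758720601/6103515625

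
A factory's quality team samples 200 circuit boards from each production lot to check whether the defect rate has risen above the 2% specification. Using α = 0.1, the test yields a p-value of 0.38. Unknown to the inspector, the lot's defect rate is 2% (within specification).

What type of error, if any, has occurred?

Neither — the decision is correct.

The conventional null hypothesis is that the lot's defect rate is 2% (within specification).
Since p = 0.38 ≥ α = 0.1, H₀ is not rejected.
H₀ is true (actually the lot's defect rate is 2% (within specification)).
The decision matches the true state — no error.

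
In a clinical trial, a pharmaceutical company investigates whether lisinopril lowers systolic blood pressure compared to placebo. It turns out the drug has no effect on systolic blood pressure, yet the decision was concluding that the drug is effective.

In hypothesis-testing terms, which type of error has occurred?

Type I error

The null hypothesis here is that the drug has no effect on systolic blood pressure.
'Concluding that the drug is effective' corresponds to rejecting H₀.
H₀ was rejected but H₀ is true — a Type I error (false positive).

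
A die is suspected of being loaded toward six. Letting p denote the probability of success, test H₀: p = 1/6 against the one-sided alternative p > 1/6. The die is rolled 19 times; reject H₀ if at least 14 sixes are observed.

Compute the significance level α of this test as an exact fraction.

1620229/25389989167104

α = P(reject H₀ | H₀ true) = P(S ≥ 14 | p = 1/6), with S ~ Binomial(19, 1/6).
Adding the binomial terms for j = 14 through 19 with p = 1/6 yields 1620229/25389989167104.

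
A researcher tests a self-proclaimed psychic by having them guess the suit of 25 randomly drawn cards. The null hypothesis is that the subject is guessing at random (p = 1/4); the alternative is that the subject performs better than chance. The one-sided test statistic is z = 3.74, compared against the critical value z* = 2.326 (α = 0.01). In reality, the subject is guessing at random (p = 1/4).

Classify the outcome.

Since z = 3.74 > z* = 2.326, H₀ is rejected.
H₀ is true (actually the subject is guessing at random (p = 1/4)).
Rejecting a true H₀ is a Type I error.

Type I error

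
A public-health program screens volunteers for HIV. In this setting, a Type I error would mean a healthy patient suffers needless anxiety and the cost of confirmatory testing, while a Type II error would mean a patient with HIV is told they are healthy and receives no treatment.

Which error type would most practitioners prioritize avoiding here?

Type II error

The Type II consequence (a patient with HIV is told they are healthy and receives no treatment) is more severe than the Type I consequence (a healthy patient suffers needless anxiety and the cost of confirmatory testing).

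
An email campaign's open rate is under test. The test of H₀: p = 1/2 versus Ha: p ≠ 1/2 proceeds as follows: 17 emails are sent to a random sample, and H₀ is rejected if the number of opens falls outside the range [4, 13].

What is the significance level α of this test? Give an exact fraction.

The significance level is the null-hypothesis probability of the rejection region {≤3} ∪ {≥14}.
Each tail has probability (1 + 17 + 136 + 680)/131072; doubling gives α = 1668/131072 = 417/32768.

417/32768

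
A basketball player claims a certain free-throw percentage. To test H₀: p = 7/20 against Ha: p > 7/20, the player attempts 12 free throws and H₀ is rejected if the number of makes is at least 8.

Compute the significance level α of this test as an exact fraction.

Under H₀, K ~ Binomial(12, 7/20), and α = P(K ≥ 8).
Summing C(12,j)(7/20)^j(13/20)^{12−j} for j = 8,…,12 gives 10447854386753/409600000000000.

10447854386753/409600000000000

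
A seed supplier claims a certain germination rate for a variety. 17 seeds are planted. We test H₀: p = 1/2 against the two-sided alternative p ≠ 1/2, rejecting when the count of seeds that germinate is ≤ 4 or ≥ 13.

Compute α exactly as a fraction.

α = P(X ≤ 4 or X ≥ 13 | p = 1/2), X ~ Binomial(17, 1/2).
By symmetry, α = 2·P(X ≤ 4) = 2·(1 + 17 + 136 + 680 + 2380)/131072 = 6428/131072 = 1607/32768.

1607/32768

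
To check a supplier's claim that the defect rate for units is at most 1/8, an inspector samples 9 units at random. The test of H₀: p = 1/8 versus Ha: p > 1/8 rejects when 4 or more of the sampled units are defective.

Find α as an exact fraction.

76589/4194304

Under H₀, K ~ Binomial(9, 1/8); the Type I error rate is P(K ≥ 4).
Computing the lower-tail complement: 1 − 4117715/4194304 = 76589/4194304.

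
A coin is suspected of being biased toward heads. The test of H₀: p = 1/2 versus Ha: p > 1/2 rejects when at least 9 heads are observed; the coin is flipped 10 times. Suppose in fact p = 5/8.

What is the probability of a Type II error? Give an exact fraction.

1005382449/1073741824

A Type II error is failing to reject when Ha holds: with p = 5/8, β = P(K ≤ 8).
Adding the binomial probabilities P(K=0)+…+P(K=8) at p = 5/8 gives 1005382449/1073741824.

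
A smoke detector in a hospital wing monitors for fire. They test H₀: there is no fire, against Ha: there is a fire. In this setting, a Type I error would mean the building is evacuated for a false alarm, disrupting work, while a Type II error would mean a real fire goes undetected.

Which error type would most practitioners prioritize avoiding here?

Type II error

The Type II consequence (a real fire goes undetected) is more severe than the Type I consequence (the building is evacuated for a false alarm, disrupting work).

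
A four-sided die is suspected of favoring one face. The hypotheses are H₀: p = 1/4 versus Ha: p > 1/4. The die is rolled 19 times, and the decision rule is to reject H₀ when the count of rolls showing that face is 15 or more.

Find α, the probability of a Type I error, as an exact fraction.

85429/68719476736

Under H₀, S ~ Binomial(19, 1/4), and α = P(S ≥ 15).
Adding the binomial terms for j = 15 through 19 with p = 1/4 yields 85429/68719476736.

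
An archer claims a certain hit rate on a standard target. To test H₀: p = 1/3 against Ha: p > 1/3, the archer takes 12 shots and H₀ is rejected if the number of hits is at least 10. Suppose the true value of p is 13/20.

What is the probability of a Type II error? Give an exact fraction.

Under the alternative p = 13/20, X ~ Binomial(12, 13/20); β is the probability the test does not reject, P(X < 10).
Adding the binomial probabilities P(X=0)+…+P(X=9) at p = 13/20 gives 695265215827749/819200000000000.

695265215827749/819200000000000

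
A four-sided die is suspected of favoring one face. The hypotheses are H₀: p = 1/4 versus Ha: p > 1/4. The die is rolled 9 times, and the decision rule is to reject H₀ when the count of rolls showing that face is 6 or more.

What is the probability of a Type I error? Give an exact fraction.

655/65536

Under H₀, X ~ Binomial(9, 1/4), and α = P(X ≥ 6).
Summing C(9,j)(1/4)^j(3/4)^{9−j} for j = 6,…,9 gives 655/65536.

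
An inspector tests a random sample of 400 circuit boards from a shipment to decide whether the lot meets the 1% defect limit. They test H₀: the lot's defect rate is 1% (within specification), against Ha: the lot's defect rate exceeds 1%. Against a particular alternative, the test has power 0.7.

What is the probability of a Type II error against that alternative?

0.3

Power = 1 − β, so β = 1 − 0.7 = 0.3.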